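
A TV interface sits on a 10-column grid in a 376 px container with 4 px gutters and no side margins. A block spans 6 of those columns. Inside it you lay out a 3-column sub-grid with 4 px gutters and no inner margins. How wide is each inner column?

Subtracting 9 gutters of 4 leaves 340 for 10 columns, so c = 34 px.
6-column span = 6·34 + 5·4 = 224 px.
Subtracting 2 gutters of 4 leaves 216 for 3 columns, so d = 72 px.

72 px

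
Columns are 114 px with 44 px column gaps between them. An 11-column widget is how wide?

1694 px

11-column span = 11·114 + 10·44 = 1694 px.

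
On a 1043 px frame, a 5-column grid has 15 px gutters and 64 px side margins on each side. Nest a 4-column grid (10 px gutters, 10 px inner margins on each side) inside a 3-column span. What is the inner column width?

123.25 px

Inside the margins: 1043 − 128 = 915 px.
Subtracting 4 gutters of 15 leaves 855 for 5 columns, so c = 171 px.
3 columns plus 2 gutters: 513 + 30 = 543 px.
Inner content = 543 − 2·10 = 523 px.
Subtracting 3 gutters of 10 leaves 493 for 4 columns, so d = 123.25 px.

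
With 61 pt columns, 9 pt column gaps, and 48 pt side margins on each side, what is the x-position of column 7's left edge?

Each column+gutter stride is 70 pt; 6 of them past the 48 pt margin is 48 + 420 = 468 pt.

468 pt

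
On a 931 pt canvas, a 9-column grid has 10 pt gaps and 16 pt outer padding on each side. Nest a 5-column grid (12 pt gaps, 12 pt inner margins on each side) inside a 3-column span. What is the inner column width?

Subtract both margins: 931 − 2·16 = 899 pt.
Subtracting 8 gaps of 10 leaves 819 for 9 columns, so c = 91 pt.
3 columns plus 2 gaps: 273 + 20 = 293 pt.
Inner content = 293 − 2·12 = 269 pt.
Subtracting 4 gaps of 12 leaves 221 for 5 columns, so d = 44.2 pt.

44.2 pt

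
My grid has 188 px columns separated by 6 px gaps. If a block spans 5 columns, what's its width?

964 px

5-column span = 5·188 + 4·6 = 964 px.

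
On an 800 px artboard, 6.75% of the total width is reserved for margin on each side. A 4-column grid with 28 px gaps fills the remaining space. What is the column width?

Margins: 6.75% × 800 = 54 px each, so content = 800 − 108 = 692 px.
4 columns + 3 gaps: 4c + 3·28 = 692.
4c = 692 − 84 = 608, so c = 152 px.

152 px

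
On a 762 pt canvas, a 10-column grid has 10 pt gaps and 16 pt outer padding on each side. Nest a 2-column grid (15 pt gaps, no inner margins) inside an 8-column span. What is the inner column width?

283.5 pt

Take off 32 pt of margins, leaving 730 pt.
730 − 9·10 = 640; ÷10 gives c = 64 pt.
8-column span = 8·64 + 7·10 = 582 pt.
Subtracting 1 gap of 15 leaves 567 for 2 columns, so d = 283.5 pt.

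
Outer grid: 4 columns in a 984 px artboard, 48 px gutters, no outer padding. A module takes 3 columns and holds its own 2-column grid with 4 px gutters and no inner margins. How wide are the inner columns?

361 px

4 columns + 3 gutters: 4c + 3·48 = 984.
4c = 984 − 144 = 840, so c = 210 px.
3-column span = 3·210 + 2·48 = 726 px.
Subtracting 1 gutter of 4 leaves 722 for 2 columns, so d = 361 px.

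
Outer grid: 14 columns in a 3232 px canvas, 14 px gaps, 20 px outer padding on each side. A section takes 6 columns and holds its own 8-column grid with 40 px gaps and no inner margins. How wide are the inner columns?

135 px

Outer content = 3232 − 2·20 = 3192 px.
3192 − 13·14 = 3010; ÷14 gives c = 215 px.
Span of 6: 6·215 + 5·14 = 1290 + 70 = 1360 px.
8d + 7·40 = 1360 → 8d = 1080 → d = 135 px.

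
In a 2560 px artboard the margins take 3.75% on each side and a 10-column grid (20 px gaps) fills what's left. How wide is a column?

218.8 px

Margins: 3.75% × 2560 = 96 px each, so content = 2560 − 192 = 2368 px.
10 columns + 9 gaps: 10c + 9·20 = 2368.
10c = 2368 − 180 = 2188, so c = 218.8 px.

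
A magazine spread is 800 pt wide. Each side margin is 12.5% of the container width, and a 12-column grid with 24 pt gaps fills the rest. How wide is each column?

28 pt

Each margin = 12.5% of 800 = 100 pt; content = 800 − 2·100 = 600 pt.
600 − 11·24 = 336; ÷12 gives c = 28 pt.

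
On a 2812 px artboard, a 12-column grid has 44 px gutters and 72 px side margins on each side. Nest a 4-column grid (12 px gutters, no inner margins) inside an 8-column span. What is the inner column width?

432 px

Outer content = 2812 − 2·72 = 2668 px.
12c + 11·44 = 2668 → 12c = 2184 → c = 182 px.
8-column span = 8·182 + 7·44 = 1764 px.
4d + 3·12 = 1764 → 4d = 1728 → d = 432 px.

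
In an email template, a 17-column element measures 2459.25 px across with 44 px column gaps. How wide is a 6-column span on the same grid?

839.5 px

Subtracting 16 column gaps of 44 leaves 1755.25 for 17 columns, so c = 103.25 px.
6 columns plus 5 column gaps: 619.5 + 220 = 839.5 px.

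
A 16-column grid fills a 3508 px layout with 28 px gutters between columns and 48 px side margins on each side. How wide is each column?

Content width = 3508 − 2·48 = 3412 px.
16 columns + 15 gutters: 16c + 15·28 = 3412.
16c = 3412 − 420 = 2992, so c = 187 px.

187 px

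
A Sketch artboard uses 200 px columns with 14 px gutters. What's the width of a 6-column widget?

1270 px

Span of 6: 6·200 + 5·14 = 1200 + 70 = 1270 px.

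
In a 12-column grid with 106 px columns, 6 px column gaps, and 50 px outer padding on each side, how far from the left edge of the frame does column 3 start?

Before column 3: the margin + 2 columns + 2 column gaps.
Offset = 50 + 2·(106 + 6) = 50 + 224 = 274 px.

274 px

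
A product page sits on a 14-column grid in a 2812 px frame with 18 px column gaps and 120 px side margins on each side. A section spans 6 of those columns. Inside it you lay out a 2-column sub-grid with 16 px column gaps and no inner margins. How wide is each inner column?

538 px

Outer content = 2812 − 2·120 = 2572 px.
14 columns + 13 column gaps: 14c + 13·18 = 2572.
14c = 2572 − 234 = 2338, so c = 167 px.
Span of 6: 6·167 + 5·18 = 1002 + 90 = 1092 px.
2 columns + 1 column gap: 2d + 1·16 = 1092.
2d = 1092 − 16 = 1076, so d = 538 px.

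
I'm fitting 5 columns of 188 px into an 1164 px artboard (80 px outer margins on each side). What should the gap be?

Take off 160 px of margins, leaving 1004 px.
5 columns take 5·188 = 940 px; remaining 64 splits into 4 gaps.
g = 64 / 4 = 16 px.

16 px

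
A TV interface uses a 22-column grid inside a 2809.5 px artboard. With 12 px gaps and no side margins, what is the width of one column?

22c + 21·12 = 2809.5 → 22c = 2557.5 → c = 116.25 px.

116.25 px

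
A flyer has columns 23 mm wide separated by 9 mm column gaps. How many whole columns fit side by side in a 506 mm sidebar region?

k columns need k·23 + (k−1)·9 = k·32 − 9.
k·32 − 9 ≤ 506 → k ≤ 515 / 32 ≈ 16.09, so k = 16.

16 columns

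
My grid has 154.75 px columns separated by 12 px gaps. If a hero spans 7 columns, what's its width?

7-column span = 7·154.75 + 6·12 = 1155.25 px.

1155.25 px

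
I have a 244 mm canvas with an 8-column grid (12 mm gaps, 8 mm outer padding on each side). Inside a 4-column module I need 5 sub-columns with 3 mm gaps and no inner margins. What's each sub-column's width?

Take off 16 mm of margins, leaving 228 mm.
8c + 7·12 = 228 → 8c = 144 → c = 18 mm.
4 columns plus 3 gaps: 72 + 36 = 108 mm.
5d + 4·3 = 108 → 5d = 96 → d = 19.2 mm.

19.2 mm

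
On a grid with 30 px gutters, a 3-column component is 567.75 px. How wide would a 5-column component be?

Subtracting 2 gutters of 30 leaves 507.75 for 3 columns, so c = 169.25 px.
5-column span = 5·169.25 + 4·30 = 966.25 px.

966.25 px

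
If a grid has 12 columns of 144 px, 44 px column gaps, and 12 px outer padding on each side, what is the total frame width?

2236 px

Total width: 2·12 + 12·144 + 11·44 = 2236 px.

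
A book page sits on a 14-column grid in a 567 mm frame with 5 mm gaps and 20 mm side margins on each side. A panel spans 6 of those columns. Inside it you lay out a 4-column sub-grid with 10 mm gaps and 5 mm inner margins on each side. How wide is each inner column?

45.75 mm

Inside the margins: 567 − 40 = 527 mm.
14c + 13·5 = 527 → 14c = 462 → c = 33 mm.
Span of 6: 6·33 + 5·5 = 198 + 25 = 223 mm.
Inner content = 223 − 2·5 = 213 mm.
Subtracting 3 gaps of 10 leaves 183 for 4 columns, so d = 45.75 mm.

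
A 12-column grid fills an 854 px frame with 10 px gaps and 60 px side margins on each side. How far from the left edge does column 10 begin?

618 px

Subtract both margins: 854 − 2·60 = 734 px.
Subtracting 11 gaps of 10 leaves 624 for 12 columns, so c = 52 px.
Before column 10: the margin + 9 columns + 9 gaps.
Offset = 60 + 9·(52 + 10) = 60 + 558 = 618 px.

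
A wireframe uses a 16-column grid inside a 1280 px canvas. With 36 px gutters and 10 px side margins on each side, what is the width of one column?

Content width = 1280 − 2·10 = 1260 px.
16c + 15·36 = 1260 → 16c = 720 → c = 45 px.

45 px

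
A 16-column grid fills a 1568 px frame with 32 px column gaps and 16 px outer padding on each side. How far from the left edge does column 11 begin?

996 px

Inside the margins: 1568 − 32 = 1536 px.
1536 − 15·32 = 1056; ÷16 gives c = 66 px.
Each column+gutter stride is 98 px; 10 of them past the 16 px margin is 16 + 980 = 996 px.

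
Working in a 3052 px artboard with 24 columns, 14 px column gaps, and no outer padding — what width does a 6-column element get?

24c + 23·14 = 3052 → 24c = 2730 → c = 113.75 px.
Span of 6: 6·113.75 + 5·14 = 682.5 + 70 = 752.5 px.

752.5 px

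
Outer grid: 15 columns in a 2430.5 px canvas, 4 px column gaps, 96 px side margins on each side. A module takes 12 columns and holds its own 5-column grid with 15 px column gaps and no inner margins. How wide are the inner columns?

346 px

Take off 192 px of margins, leaving 2238.5 px.
2238.5 − 14·4 = 2182.5; ÷15 gives c = 145.5 px.
12-column span = 12·145.5 + 11·4 = 1790 px.
5d + 4·15 = 1790 → 5d = 1730 → d = 346 px.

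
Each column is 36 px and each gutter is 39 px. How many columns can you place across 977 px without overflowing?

13 columns

k columns need k·36 + (k−1)·39 = k·75 − 39.
k·75 − 39 ≤ 977 → k ≤ 1016 / 75 ≈ 13.55, so k = 13.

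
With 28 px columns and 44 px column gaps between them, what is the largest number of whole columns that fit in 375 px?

Each extra column adds 28 + 44 = 72 px.
(375 + 44) / 72 = 5.82, so 5 columns fit.

5 columns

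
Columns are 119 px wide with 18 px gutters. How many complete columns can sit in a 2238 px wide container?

16 columns

k columns need k·119 + (k−1)·18 = k·137 − 18.
k·137 − 18 ≤ 2238 → k ≤ 2256 / 137 ≈ 16.47, so k = 16.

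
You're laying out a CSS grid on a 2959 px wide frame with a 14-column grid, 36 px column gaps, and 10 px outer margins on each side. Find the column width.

176.5 px

Content width = 2959 − 2·10 = 2939 px.
2939 − 13·36 = 2471; ÷14 gives c = 176.5 px.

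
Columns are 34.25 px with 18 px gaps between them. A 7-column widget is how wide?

7 columns plus 6 gaps: 239.75 + 108 = 347.75 px.

347.75 px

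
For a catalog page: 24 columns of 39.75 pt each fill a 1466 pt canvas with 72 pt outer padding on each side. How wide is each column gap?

Inside the margins: 1466 − 144 = 1322 pt.
Columns use 954 pt, leaving 368 pt across 23 column gaps = 16 pt each.

16 pt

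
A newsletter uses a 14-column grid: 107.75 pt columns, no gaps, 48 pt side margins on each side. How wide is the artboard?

1604.5 pt

Summing: 96 + 1508.5 = 1604.5 pt.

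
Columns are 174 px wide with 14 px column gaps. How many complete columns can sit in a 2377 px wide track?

k columns need k·174 + (k−1)·14 = k·188 − 14.
k·188 − 14 ≤ 2377 → k ≤ 2391 / 188 ≈ 12.72, so k = 12.

12 columns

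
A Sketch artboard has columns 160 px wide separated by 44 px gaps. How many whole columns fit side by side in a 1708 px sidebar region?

Each extra column adds 160 + 44 = 204 px.
(1708 + 44) / 204 = 8.59, so 8 columns fit.

8 columns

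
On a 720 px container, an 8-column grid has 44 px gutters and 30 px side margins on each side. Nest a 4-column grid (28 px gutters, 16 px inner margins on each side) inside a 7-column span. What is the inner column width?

114 px

Inside the margins: 720 − 60 = 660 px.
Subtracting 7 gutters of 44 leaves 352 for 8 columns, so c = 44 px.
7-column span = 7·44 + 6·44 = 572 px.
Inner content = 572 − 2·16 = 540 px.
4 columns + 3 gutters: 4d + 3·28 = 540.
4d = 540 − 84 = 456, so d = 114 px.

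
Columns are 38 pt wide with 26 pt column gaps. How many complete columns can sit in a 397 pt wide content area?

6 columns

k columns need k·38 + (k−1)·26 = k·64 − 26.
k·64 − 26 ≤ 397 → k ≤ 423 / 64 ≈ 6.61, so k = 6.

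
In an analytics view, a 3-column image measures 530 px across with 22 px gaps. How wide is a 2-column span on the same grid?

530 − 2·22 = 486; ÷3 gives c = 162 px.
Span of 2: 2·162 + 1·22 = 324 + 22 = 346 px.

346 px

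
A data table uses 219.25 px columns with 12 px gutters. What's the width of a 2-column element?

450.5 px

Span of 2: 2·219.25 + 1·12 = 438.5 + 12 = 450.5 px.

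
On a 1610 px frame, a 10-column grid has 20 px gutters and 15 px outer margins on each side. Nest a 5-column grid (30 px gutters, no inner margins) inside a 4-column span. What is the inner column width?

100 px

Inside the margins: 1610 − 30 = 1580 px.
1580 − 9·20 = 1400; ÷10 gives c = 140 px.
4-column span = 4·140 + 3·20 = 620 px.
5 columns + 4 gutters: 5d + 4·30 = 620.
5d = 620 − 120 = 500, so d = 100 px.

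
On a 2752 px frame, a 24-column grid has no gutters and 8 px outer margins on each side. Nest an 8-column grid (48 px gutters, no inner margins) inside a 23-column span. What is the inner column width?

Inside the margins: 2752 − 16 = 2736 px.
With no gutters, each column is 2736/24 = 114 px.
With no gutters, 23 columns span 23·114 = 2622 px.
8 columns + 7 gutters: 8d + 7·48 = 2622.
8d = 2622 − 336 = 2286, so d = 285.75 px.

285.75 px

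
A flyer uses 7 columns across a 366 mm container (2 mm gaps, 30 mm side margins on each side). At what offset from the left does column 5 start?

206 mm

Subtract both margins: 366 − 2·30 = 306 mm.
306 − 6·2 = 294; ÷7 gives c = 42 mm.
Before column 5: the margin + 4 columns + 4 gaps.
Offset = 30 + 4·(42 + 2) = 30 + 176 = 206 mm.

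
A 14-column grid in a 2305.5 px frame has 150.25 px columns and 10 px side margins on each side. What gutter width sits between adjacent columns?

14 px

Content width = 2305.5 − 2·10 = 2285.5 px.
14 columns take 14·150.25 = 2103.5 px; remaining 182 splits into 13 gutters.
g = 182 / 13 = 14 px.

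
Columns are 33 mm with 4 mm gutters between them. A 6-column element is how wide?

218 mm

6-column span = 6·33 + 5·4 = 218 mm.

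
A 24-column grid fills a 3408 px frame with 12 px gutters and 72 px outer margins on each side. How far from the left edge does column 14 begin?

Subtract both margins: 3408 − 2·72 = 3264 px.
24 columns + 23 gutters: 24c + 23·12 = 3264.
24c = 3264 − 276 = 2988, so c = 124.5 px.
Each column+gutter stride is 136.5 px; 13 of them past the 72 px margin is 72 + 1774.5 = 1846.5 px.

1846.5 px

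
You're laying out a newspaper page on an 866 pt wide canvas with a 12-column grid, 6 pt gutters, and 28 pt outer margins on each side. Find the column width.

62 pt

Inside the margins: 866 − 56 = 810 pt.
810 − 11·6 = 744; ÷12 gives c = 62 pt.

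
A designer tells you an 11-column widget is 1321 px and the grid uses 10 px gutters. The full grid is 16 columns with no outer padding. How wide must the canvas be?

11 columns + 10 gutters: 11c + 10·10 = 1321.
11c = 1321 − 100 = 1221, so c = 111 px.
Canvas = 16·111 + 15·10 = 1776 + 150 = 1926 px.

1926 px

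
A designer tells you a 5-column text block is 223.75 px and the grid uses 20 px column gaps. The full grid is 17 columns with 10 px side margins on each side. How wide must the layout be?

828.75 px

5c + 4·20 = 223.75 → 5c = 143.75 → c = 28.75 px.
Layout = 2·10 + 17·28.75 + 16·20 = 20 + 488.75 + 320 = 828.75 px.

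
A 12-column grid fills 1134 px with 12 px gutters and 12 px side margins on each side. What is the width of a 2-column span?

175 px

Subtract both margins: 1134 − 2·12 = 1110 px.
12 columns + 11 gutters: 12c + 11·12 = 1110.
12c = 1110 − 132 = 978, so c = 81.5 px.
2 columns plus 1 gutter: 163 + 12 = 175 px.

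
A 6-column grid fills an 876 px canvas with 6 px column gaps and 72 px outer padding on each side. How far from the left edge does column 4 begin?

441 px

Inside the margins: 876 − 144 = 732 px.
Subtracting 5 column gaps of 6 leaves 702 for 6 columns, so c = 117 px.
Each column+gutter stride is 123 px; 3 of them past the 72 px margin is 72 + 369 = 441 px.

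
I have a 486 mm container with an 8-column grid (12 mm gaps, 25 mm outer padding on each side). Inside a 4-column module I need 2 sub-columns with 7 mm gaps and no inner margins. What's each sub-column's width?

Outer content = 486 − 2·25 = 436 mm.
436 − 7·12 = 352; ÷8 gives c = 44 mm.
Span of 4: 4·44 + 3·12 = 176 + 36 = 212 mm.
212 − 1·7 = 205; ÷2 gives d = 102.5 mm.

102.5 mm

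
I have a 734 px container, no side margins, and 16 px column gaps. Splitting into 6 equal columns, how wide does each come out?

109 px

6c + 5·16 = 734 → 6c = 654 → c = 109 px.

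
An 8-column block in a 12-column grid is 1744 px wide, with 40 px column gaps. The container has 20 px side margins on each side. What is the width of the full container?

1744 − 7·40 = 1464; ÷8 gives c = 183 px.
Container = 2·20 + 12·183 + 11·40 = 40 + 2196 + 440 = 2676 px.

2676 px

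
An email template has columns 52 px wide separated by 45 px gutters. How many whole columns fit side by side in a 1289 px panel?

13 columns

13 columns: 13·52 + 12·45 = 1216 px ≤ 1289.
14 columns: 1313 px > 1289. So 13.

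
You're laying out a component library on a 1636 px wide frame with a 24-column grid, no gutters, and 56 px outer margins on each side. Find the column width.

Subtract both margins: 1636 − 2·56 = 1524 px.
1524 / 24 = 63.5 px per column.

63.5 px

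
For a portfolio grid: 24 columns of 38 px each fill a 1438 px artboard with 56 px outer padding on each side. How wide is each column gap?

18 px

Take off 112 px of margins, leaving 1326 px.
24·38 + 23g = 1326 → 23g = 414 → g = 18 px.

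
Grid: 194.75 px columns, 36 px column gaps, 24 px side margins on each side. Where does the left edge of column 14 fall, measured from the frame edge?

Each column+gutter stride is 230.75 px; 13 of them past the 24 px margin is 24 + 2999.75 = 3023.75 px.

3023.75 px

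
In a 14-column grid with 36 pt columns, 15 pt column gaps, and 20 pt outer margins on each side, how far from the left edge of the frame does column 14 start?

Column 14 starts at margin + 13·(column + gutter) = 20 + 13·51 = 683 pt.

683 pt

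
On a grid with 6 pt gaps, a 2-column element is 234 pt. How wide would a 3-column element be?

2c + 1·6 = 234 → 2c = 228 → c = 114 pt.
3-column span = 3·114 + 2·6 = 354 pt.

354 pt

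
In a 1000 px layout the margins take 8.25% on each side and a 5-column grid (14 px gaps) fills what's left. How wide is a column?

155.8 px

1000 × (1 − 2·8.25%) = 1000 × 83.5% = 835 px for the columns.
5 columns + 4 gaps: 5c + 4·14 = 835.
5c = 835 − 56 = 779, so c = 155.8 px.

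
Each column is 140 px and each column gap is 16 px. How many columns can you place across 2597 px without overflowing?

16 columns: 16·140 + 15·16 = 2480 px ≤ 2597.
17 columns: 2636 px > 2597. So 16.

16 columns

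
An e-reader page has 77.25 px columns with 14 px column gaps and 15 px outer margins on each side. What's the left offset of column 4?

Before column 4: the margin + 3 columns + 3 column gaps.
Offset = 15 + 3·(77.25 + 14) = 15 + 273.75 = 288.75 px.

288.75 px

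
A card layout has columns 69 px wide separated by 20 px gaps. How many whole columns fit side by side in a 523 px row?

6 columns

Each extra column adds 69 + 20 = 89 px.
(523 + 20) / 89 = 6.10, so 6 columns fit.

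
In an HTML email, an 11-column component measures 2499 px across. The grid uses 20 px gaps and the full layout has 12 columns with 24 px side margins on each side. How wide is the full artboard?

11c + 10·20 = 2499 → 11c = 2299 → c = 209 px.
Total width: 2·24 + 12·209 + 11·20 = 2776 px.

2776 px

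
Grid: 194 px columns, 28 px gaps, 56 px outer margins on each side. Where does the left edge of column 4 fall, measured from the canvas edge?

722 px

Each column+gutter stride is 222 px; 3 of them past the 56 px margin is 56 + 666 = 722 px.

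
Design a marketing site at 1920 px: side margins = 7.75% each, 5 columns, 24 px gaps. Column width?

305.28 px

Margins: 7.75% × 1920 = 148.8 px each, so content = 1920 − 297.6 = 1622.4 px.
Subtracting 4 gaps of 24 leaves 1526.4 for 5 columns, so c = 305.28 px.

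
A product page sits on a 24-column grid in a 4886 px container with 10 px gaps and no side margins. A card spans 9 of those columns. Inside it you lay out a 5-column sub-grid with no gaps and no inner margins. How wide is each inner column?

365.2 px

24 columns + 23 gaps: 24c + 23·10 = 4886.
24c = 4886 − 230 = 4656, so c = 194 px.
9-column span = 9·194 + 8·10 = 1826 px.
With no gaps, each column is 1826/5 = 365.2 px.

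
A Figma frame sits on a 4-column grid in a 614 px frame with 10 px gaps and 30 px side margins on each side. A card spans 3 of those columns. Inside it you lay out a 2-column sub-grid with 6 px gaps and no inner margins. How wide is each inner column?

Outer content = 614 − 2·30 = 554 px.
Subtracting 3 gaps of 10 leaves 524 for 4 columns, so c = 131 px.
Span of 3: 3·131 + 2·10 = 393 + 20 = 413 px.
2d + 1·6 = 413 → 2d = 407 → d = 203.5 px.

203.5 px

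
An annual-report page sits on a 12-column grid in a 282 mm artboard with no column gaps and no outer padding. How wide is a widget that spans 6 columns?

With no column gaps, each column is 282/12 = 23.5 mm.
With no column gaps, 6 columns span 6·23.5 = 141 mm.

141 mm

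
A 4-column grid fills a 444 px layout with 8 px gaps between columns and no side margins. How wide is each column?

Subtracting 3 gaps of 8 leaves 420 for 4 columns, so c = 105 px.

105 px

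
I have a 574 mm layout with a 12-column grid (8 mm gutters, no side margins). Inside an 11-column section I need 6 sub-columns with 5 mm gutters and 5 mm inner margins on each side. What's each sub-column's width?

81.75 mm

12 columns + 11 gutters: 12c + 11·8 = 574.
12c = 574 − 88 = 486, so c = 40.5 mm.
Span of 11: 11·40.5 + 10·8 = 445.5 + 80 = 525.5 mm.
Inner content = 525.5 − 2·5 = 515.5 mm.
6d + 5·5 = 515.5 → 6d = 490.5 → d = 81.75 mm.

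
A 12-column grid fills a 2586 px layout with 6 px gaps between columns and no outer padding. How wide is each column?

210 px

Subtracting 11 gaps of 6 leaves 2520 for 12 columns, so c = 210 px.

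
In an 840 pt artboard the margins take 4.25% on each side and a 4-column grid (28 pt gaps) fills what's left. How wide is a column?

Each margin = 4.25% of 840 = 35.7 pt; content = 840 − 2·35.7 = 768.6 pt.
4c + 3·28 = 768.6 → 4c = 684.6 → c = 171.15 pt.

171.15 pt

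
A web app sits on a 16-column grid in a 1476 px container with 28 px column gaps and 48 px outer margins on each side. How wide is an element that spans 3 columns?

Content width = 1476 − 2·48 = 1380 px.
16 columns + 15 column gaps: 16c + 15·28 = 1380.
16c = 1380 − 420 = 960, so c = 60 px.
3-column span = 3·60 + 2·28 = 236 px.

236 px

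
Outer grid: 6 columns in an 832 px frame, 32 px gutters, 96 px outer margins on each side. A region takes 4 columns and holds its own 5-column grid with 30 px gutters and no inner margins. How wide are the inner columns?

Subtract both margins: 832 − 2·96 = 640 px.
Subtracting 5 gutters of 32 leaves 480 for 6 columns, so c = 80 px.
4 columns plus 3 gutters: 320 + 96 = 416 px.
5 columns + 4 gutters: 5d + 4·30 = 416.
5d = 416 − 120 = 296, so d = 59.2 px.

59.2 px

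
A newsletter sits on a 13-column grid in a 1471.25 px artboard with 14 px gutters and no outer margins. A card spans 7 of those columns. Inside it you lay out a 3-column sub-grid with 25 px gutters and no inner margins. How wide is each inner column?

245.25 px

1471.25 − 12·14 = 1303.25; ÷13 gives c = 100.25 px.
Span of 7: 7·100.25 + 6·14 = 701.75 + 84 = 785.75 px.
785.75 − 2·25 = 735.75; ÷3 gives d = 245.25 px.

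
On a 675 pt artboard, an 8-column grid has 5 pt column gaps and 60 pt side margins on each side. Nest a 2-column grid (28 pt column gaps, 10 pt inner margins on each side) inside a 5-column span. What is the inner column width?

Outer content = 675 − 2·60 = 555 pt.
Subtracting 7 column gaps of 5 leaves 520 for 8 columns, so c = 65 pt.
5 columns plus 4 column gaps: 325 + 20 = 345 pt.
Inner content = 345 − 2·10 = 325 pt.
Subtracting 1 column gap of 28 leaves 297 for 2 columns, so d = 148.5 pt.

148.5 pt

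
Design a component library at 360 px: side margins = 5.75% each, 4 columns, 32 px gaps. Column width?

55.65 px

Each margin = 5.75% of 360 = 20.7 px; content = 360 − 2·20.7 = 318.6 px.
4c + 3·32 = 318.6 → 4c = 222.6 → c = 55.65 px.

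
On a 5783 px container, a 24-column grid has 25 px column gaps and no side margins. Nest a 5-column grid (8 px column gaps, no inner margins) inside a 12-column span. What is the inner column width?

569.4 px

24 columns + 23 column gaps: 24c + 23·25 = 5783.
24c = 5783 − 575 = 5208, so c = 217 px.
12 columns plus 11 column gaps: 2604 + 275 = 2879 px.
5 columns + 4 column gaps: 5d + 4·8 = 2879.
5d = 2879 − 32 = 2847, so d = 569.4 px.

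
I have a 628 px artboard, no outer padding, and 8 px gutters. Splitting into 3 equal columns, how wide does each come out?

204 px

Subtracting 2 gutters of 8 leaves 612 for 3 columns, so c = 204 px.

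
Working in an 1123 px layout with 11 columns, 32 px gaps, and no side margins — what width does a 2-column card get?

178 px

Subtracting 10 gaps of 32 leaves 803 for 11 columns, so c = 73 px.
2-column span = 2·73 + 1·32 = 178 px.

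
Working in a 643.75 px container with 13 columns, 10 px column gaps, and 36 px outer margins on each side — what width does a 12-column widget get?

527 px

Subtract both margins: 643.75 − 2·36 = 571.75 px.
13c + 12·10 = 571.75 → 13c = 451.75 → c = 34.75 px.
12-column span = 12·34.75 + 11·10 = 527 px.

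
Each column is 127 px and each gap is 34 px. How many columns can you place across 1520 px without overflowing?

k columns need k·127 + (k−1)·34 = k·161 − 34.
k·161 − 34 ≤ 1520 → k ≤ 1554 / 161 ≈ 9.65, so k = 9.

9 columns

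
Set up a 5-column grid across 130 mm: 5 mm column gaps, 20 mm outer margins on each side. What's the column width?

Inside the margins: 130 − 40 = 90 mm.
5 columns + 4 column gaps: 5c + 4·5 = 90.
5c = 90 − 20 = 70, so c = 14 mm.

14 mm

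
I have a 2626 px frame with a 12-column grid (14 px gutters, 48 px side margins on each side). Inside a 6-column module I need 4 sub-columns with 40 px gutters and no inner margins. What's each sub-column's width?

Subtract both margins: 2626 − 2·48 = 2530 px.
Subtracting 11 gutters of 14 leaves 2376 for 12 columns, so c = 198 px.
6 columns plus 5 gutters: 1188 + 70 = 1258 px.
4d + 3·40 = 1258 → 4d = 1138 → d = 284.5 px.

284.5 px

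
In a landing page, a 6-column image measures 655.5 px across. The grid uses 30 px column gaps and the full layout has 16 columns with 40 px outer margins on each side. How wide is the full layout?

1878 px

Subtracting 5 column gaps of 30 leaves 505.5 for 6 columns, so c = 84.25 px.
Adding margins, columns and gutters: 80 + 1348 + 450 = 1878 px.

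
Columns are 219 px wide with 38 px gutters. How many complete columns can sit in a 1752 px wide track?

k columns need k·219 + (k−1)·38 = k·257 − 38.
k·257 − 38 ≤ 1752 → k ≤ 1790 / 257 ≈ 6.96, so k = 6.

6 columns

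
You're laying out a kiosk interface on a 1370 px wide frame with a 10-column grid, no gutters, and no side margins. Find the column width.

10c = 1370 → c = 137 px.

137 px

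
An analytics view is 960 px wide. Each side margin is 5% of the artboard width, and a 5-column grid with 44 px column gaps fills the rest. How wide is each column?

Margins: 5% × 960 = 48 px each, so content = 960 − 96 = 864 px.
864 − 4·44 = 688; ÷5 gives c = 137.6 px.

137.6 px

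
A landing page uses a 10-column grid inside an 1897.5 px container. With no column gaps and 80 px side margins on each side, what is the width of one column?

Inside the margins: 1897.5 − 160 = 1737.5 px.
10c = 1737.5 → c = 173.75 px.

173.75 px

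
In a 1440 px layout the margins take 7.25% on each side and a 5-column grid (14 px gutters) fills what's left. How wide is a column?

235.04 px

Each margin = 7.25% of 1440 = 104.4 px; content = 1440 − 2·104.4 = 1231.2 px.
5c + 4·14 = 1231.2 → 5c = 1175.2 → c = 235.04 px.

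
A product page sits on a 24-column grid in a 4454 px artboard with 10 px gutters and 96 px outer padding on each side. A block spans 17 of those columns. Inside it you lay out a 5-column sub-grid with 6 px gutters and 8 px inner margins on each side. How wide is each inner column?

595.2 px

Outer content = 4454 − 2·96 = 4262 px.
24 columns + 23 gutters: 24c + 23·10 = 4262.
24c = 4262 − 230 = 4032, so c = 168 px.
17 columns plus 16 gutters: 2856 + 160 = 3016 px.
Inner content = 3016 − 2·8 = 3000 px.
5 columns + 4 gutters: 5d + 4·6 = 3000.
5d = 3000 − 24 = 2976, so d = 595.2 px.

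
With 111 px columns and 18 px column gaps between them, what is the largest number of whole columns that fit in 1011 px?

k columns need k·111 + (k−1)·18 = k·129 − 18.
k·129 − 18 ≤ 1011 → k ≤ 1029 / 129 ≈ 7.98, so k = 7.

7 columns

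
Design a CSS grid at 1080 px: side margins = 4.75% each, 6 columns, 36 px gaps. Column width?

132.9 px

Each margin = 4.75% of 1080 = 51.3 px; content = 1080 − 2·51.3 = 977.4 px.
6 columns + 5 gaps: 6c + 5·36 = 977.4.
6c = 977.4 − 180 = 797.4, so c = 132.9 px.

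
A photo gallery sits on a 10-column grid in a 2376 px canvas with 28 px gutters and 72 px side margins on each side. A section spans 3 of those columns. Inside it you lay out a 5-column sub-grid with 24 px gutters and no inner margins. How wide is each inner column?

Take off 144 px of margins, leaving 2232 px.
2232 − 9·28 = 1980; ÷10 gives c = 198 px.
Span of 3: 3·198 + 2·28 = 594 + 56 = 650 px.
5 columns + 4 gutters: 5d + 4·24 = 650.
5d = 650 − 96 = 554, so d = 110.8 px.

110.8 px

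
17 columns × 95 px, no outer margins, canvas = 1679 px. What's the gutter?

Columns use 1615 px, leaving 64 px across 16 gutters = 4 px each.

4 px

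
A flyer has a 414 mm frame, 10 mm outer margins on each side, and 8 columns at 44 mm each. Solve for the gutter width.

Content width = 414 − 2·10 = 394 mm.
Columns use 352 mm, leaving 42 mm across 7 gutters = 6 mm each.

6 mm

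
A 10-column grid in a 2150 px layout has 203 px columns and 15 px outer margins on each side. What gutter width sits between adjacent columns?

Content width = 2150 − 2·15 = 2120 px.
10·203 + 9g = 2120 → 9g = 90 → g = 10 px.

10 px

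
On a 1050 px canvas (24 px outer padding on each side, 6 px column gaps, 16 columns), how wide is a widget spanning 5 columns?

Subtract both margins: 1050 − 2·24 = 1002 px.
1002 − 15·6 = 912; ÷16 gives c = 57 px.
5 columns plus 4 column gaps: 285 + 24 = 309 px.

309 px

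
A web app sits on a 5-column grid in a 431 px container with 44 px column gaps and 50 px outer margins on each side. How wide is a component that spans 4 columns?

Content width = 431 − 2·50 = 331 px.
331 − 4·44 = 155; ÷5 gives c = 31 px.
Span of 4: 4·31 + 3·44 = 124 + 132 = 256 px.

256 px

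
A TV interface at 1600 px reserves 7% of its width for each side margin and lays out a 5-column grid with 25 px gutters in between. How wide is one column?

255.2 px

Margins: 7% × 1600 = 112 px each, so content = 1600 − 224 = 1376 px.
5 columns + 4 gutters: 5c + 4·25 = 1376.
5c = 1376 − 100 = 1276, so c = 255.2 px.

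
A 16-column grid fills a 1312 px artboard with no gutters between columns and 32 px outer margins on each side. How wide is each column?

Take off 64 px of margins, leaving 1248 px.
16c = 1248 → c = 78 px.

78 px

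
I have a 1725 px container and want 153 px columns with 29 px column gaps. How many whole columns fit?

9 columns

k columns need k·153 + (k−1)·29 = k·182 − 29.
k·182 − 29 ≤ 1725 → k ≤ 1754 / 182 ≈ 9.64, so k = 9.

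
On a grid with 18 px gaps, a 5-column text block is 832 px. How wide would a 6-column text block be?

1002 px

Subtracting 4 gaps of 18 leaves 760 for 5 columns, so c = 152 px.
6-column span = 6·152 + 5·18 = 1002 px.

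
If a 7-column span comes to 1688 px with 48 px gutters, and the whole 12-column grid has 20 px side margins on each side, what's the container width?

7 columns + 6 gutters: 7c + 6·48 = 1688.
7c = 1688 − 288 = 1400, so c = 200 px.
Total width: 2·20 + 12·200 + 11·48 = 2968 px.

2968 px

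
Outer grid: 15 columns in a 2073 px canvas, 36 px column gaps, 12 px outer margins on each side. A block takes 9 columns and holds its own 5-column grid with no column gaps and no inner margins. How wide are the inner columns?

243 px

Take off 24 px of margins, leaving 2049 px.
Subtracting 14 column gaps of 36 leaves 1545 for 15 columns, so c = 103 px.
9-column span = 9·103 + 8·36 = 1215 px.
5d = 1215 → d = 243 px.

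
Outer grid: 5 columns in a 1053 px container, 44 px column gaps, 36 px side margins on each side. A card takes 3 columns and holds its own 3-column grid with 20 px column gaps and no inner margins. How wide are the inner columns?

Subtract both margins: 1053 − 2·36 = 981 px.
981 − 4·44 = 805; ÷5 gives c = 161 px.
3-column span = 3·161 + 2·44 = 571 px.
3 columns + 2 column gaps: 3d + 2·20 = 571.
3d = 571 − 40 = 531, so d = 177 px.

177 px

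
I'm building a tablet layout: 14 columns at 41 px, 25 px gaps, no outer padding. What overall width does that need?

Canvas = 14·41 + 13·25 = 574 + 325 = 899 px.

899 px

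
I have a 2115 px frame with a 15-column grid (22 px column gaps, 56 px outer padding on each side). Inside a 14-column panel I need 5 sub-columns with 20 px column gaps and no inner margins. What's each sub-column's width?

357.6 px

Inside the margins: 2115 − 112 = 2003 px.
2003 − 14·22 = 1695; ÷15 gives c = 113 px.
Span of 14: 14·113 + 13·22 = 1582 + 286 = 1868 px.
5d + 4·20 = 1868 → 5d = 1788 → d = 357.6 px.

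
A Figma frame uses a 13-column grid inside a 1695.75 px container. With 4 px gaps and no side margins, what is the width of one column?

1695.75 − 12·4 = 1647.75; ÷13 gives c = 126.75 px.

126.75 px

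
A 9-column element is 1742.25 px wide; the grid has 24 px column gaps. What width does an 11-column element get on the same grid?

2134.75 px

9 columns + 8 column gaps: 9c + 8·24 = 1742.25.
9c = 1742.25 − 192 = 1550.25, so c = 172.25 px.
11 columns plus 10 column gaps: 1894.75 + 240 = 2134.75 px.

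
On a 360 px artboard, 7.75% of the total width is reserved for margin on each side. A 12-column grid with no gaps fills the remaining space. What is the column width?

360 × (1 − 2·7.75%) = 360 × 84.5% = 304.2 px for the columns.
304.2 / 12 = 25.35 px per column.

25.35 px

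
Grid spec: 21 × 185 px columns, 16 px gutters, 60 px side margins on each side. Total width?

4325 px

Adding margins, columns and gutters: 120 + 3885 + 320 = 4325 px.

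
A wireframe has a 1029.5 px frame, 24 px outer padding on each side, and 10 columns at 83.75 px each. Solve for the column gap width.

Subtract both margins: 1029.5 − 2·24 = 981.5 px.
10 columns take 10·83.75 = 837.5 px; remaining 144 splits into 9 column gaps.
g = 144 / 9 = 16 px.

16 px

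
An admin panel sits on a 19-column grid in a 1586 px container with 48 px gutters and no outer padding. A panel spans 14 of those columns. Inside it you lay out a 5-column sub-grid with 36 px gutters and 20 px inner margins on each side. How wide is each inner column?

194.4 px

19c + 18·48 = 1586 → 19c = 722 → c = 38 px.
Span of 14: 14·38 + 13·48 = 532 + 624 = 1156 px.
Inner content = 1156 − 2·20 = 1116 px.
1116 − 4·36 = 972; ÷5 gives d = 194.4 px.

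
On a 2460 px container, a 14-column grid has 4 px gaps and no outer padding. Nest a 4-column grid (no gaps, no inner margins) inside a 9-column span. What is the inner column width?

2460 − 13·4 = 2408; ÷14 gives c = 172 px.
9 columns plus 8 gaps: 1548 + 32 = 1580 px.
With no gaps, each column is 1580/4 = 395 px.

395 px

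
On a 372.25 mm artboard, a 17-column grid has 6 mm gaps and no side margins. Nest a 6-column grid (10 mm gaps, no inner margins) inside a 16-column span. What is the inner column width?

372.25 − 16·6 = 276.25; ÷17 gives c = 16.25 mm.
16-column span = 16·16.25 + 15·6 = 350 mm.
Subtracting 5 gaps of 10 leaves 300 for 6 columns, so d = 50 mm.

50 mm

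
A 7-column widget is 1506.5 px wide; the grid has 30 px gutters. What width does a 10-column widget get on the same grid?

Subtracting 6 gutters of 30 leaves 1326.5 for 7 columns, so c = 189.5 px.
10-column span = 10·189.5 + 9·30 = 2165 px.

2165 px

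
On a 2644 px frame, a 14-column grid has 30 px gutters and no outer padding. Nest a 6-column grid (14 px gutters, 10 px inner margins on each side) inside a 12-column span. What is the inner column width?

Subtracting 13 gutters of 30 leaves 2254 for 14 columns, so c = 161 px.
Span of 12: 12·161 + 11·30 = 1932 + 330 = 2262 px.
Inner content = 2262 − 2·10 = 2242 px.
6d + 5·14 = 2242 → 6d = 2172 → d = 362 px.

362 px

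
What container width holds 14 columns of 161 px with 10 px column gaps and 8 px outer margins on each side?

Total width: 2·8 + 14·161 + 13·10 = 2400 px.

2400 px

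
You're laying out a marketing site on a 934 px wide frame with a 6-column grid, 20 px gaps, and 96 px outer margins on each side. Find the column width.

Subtract both margins: 934 − 2·96 = 742 px.
742 − 5·20 = 642; ÷6 gives c = 107 px.

107 px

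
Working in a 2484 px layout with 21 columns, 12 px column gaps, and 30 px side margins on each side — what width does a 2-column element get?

Inside the margins: 2484 − 60 = 2424 px.
21 columns + 20 column gaps: 21c + 20·12 = 2424.
21c = 2424 − 240 = 2184, so c = 104 px.
Span of 2: 2·104 + 1·12 = 208 + 12 = 220 px.

220 px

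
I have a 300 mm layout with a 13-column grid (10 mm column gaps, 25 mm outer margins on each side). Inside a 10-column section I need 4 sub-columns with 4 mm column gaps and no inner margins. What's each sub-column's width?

44.5 mm

Inside the margins: 300 − 50 = 250 mm.
13c + 12·10 = 250 → 13c = 130 → c = 10 mm.
10 columns plus 9 column gaps: 100 + 90 = 190 mm.
190 − 3·4 = 178; ÷4 gives d = 44.5 mm.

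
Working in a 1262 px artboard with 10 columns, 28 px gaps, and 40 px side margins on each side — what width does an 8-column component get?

Inside the margins: 1262 − 80 = 1182 px.
10c + 9·28 = 1182 → 10c = 930 → c = 93 px.
8-column span = 8·93 + 7·28 = 940 px.

940 px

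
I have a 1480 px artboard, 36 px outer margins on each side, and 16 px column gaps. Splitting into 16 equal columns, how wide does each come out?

73 px

Content width = 1480 − 2·36 = 1408 px.
16c + 15·16 = 1408 → 16c = 1168 → c = 73 px.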